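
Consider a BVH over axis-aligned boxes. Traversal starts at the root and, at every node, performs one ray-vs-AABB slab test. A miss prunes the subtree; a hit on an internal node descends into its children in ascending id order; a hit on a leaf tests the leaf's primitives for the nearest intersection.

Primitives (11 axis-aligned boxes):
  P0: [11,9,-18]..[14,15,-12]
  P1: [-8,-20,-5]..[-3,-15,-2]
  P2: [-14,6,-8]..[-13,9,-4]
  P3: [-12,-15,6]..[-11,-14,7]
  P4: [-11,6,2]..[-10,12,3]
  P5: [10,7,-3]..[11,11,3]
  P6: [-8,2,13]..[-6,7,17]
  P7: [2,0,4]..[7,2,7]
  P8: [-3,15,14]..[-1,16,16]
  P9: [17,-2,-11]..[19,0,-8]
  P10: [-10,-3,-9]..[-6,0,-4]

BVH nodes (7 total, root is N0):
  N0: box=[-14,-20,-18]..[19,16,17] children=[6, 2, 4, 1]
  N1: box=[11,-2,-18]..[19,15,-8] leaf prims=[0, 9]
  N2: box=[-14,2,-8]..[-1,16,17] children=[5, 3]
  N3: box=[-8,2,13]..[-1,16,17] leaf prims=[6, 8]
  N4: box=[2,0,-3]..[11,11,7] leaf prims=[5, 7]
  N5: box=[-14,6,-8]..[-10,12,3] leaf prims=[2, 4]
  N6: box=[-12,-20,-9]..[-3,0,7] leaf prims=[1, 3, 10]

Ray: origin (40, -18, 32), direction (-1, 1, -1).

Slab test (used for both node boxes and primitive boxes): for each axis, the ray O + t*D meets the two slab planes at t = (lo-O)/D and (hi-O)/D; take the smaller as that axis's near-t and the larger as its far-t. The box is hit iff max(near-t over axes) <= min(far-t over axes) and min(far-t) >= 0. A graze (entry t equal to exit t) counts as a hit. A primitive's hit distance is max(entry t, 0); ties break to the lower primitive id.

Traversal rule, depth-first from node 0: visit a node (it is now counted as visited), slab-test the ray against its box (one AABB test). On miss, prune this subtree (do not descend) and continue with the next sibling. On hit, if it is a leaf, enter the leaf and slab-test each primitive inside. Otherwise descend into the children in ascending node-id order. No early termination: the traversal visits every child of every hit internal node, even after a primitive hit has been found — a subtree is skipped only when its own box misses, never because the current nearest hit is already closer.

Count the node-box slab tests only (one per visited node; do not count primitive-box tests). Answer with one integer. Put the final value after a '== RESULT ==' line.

Trace the traversal:
N0 x:[21,54] y:[-2,34] z:[15,50] -> hit [21,34], descend [1, 2, 4, 6]
  N1 x:[21,29] y:[16,33] z:[40,50] -> miss, prune
  N2 x:[41,54] y:[20,34] z:[15,40] -> miss, prune
  N4 x:[29,38] y:[18,29] z:[25,35] -> hit [29,29] leaf, test {P5@t=29, P7(miss)}
  N6 x:[43,52] y:[-2,18] z:[25,41] -> miss, prune

order=[0, 1, 2, 4, 6]  |boxes|=5  |leaves|=1  hit=P5

== RESULT ==
5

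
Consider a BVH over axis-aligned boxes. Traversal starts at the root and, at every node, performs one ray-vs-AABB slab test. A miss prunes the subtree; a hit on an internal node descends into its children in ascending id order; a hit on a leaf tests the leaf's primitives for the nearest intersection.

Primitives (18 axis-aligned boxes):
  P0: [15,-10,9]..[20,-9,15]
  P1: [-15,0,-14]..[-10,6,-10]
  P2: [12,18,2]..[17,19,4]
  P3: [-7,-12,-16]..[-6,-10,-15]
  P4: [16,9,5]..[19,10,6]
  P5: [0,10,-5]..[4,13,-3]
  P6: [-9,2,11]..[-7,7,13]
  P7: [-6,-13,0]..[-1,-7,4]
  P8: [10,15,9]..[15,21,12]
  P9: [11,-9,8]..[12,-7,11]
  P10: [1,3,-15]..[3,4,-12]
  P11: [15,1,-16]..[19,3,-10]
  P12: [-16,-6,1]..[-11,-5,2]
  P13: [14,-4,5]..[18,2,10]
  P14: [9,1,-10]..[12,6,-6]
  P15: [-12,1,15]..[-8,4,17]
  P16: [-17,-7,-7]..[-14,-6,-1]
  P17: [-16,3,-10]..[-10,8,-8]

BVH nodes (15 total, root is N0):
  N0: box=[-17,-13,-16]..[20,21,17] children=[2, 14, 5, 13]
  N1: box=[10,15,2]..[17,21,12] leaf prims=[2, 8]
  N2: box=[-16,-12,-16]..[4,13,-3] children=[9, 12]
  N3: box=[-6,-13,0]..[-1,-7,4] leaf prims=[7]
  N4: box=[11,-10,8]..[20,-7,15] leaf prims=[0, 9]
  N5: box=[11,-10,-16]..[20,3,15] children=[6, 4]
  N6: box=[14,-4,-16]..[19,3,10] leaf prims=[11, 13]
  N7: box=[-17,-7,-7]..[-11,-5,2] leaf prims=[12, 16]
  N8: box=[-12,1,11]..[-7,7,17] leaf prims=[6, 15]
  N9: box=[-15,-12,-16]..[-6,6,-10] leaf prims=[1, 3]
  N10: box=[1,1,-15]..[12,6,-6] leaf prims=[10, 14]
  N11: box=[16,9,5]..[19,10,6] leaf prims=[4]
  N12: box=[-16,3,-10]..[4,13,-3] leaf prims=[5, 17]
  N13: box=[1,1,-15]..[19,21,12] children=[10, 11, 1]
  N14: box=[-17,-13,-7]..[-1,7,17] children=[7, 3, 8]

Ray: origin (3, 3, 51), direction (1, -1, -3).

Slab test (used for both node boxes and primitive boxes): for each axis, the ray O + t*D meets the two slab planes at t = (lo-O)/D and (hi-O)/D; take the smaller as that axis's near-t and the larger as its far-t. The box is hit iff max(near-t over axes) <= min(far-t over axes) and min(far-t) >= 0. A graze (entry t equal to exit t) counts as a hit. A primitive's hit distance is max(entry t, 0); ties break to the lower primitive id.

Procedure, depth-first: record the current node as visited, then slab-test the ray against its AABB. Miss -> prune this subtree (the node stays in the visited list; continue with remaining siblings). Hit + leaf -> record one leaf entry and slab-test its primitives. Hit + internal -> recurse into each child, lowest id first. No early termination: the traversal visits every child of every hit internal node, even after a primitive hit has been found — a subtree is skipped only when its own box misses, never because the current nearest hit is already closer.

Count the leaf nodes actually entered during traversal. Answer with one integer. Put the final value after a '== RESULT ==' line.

Walk:
N0 x:[-20,17] y:[-18,16] z:[34/3,67/3] -> hit [34/3,16], descend [2, 5, 13, 14]
  N2 x:[-19,1] y:[-10,15] z:[18,67/3] -> miss, prune
  N5 x:[8,17] y:[0,13] z:[12,67/3] -> hit [12,13], descend [4, 6]
    N4 x:[8,17] y:[10,13] z:[12,43/3] -> hit [12,13] leaf, test {P0@t=12, P9(miss)}
    N6 x:[11,16] y:[0,7] z:[41/3,67/3] -> miss, prune
  N13 x:[-2,16] y:[-18,2] z:[13,22] -> miss, prune
  N14 x:[-20,-4] y:[-4,16] z:[34/3,58/3] -> miss, prune

order=[0, 2, 5, 4, 6, 13, 14]  |boxes|=7  |leaves|=1  hit=P0

== RESULT ==
1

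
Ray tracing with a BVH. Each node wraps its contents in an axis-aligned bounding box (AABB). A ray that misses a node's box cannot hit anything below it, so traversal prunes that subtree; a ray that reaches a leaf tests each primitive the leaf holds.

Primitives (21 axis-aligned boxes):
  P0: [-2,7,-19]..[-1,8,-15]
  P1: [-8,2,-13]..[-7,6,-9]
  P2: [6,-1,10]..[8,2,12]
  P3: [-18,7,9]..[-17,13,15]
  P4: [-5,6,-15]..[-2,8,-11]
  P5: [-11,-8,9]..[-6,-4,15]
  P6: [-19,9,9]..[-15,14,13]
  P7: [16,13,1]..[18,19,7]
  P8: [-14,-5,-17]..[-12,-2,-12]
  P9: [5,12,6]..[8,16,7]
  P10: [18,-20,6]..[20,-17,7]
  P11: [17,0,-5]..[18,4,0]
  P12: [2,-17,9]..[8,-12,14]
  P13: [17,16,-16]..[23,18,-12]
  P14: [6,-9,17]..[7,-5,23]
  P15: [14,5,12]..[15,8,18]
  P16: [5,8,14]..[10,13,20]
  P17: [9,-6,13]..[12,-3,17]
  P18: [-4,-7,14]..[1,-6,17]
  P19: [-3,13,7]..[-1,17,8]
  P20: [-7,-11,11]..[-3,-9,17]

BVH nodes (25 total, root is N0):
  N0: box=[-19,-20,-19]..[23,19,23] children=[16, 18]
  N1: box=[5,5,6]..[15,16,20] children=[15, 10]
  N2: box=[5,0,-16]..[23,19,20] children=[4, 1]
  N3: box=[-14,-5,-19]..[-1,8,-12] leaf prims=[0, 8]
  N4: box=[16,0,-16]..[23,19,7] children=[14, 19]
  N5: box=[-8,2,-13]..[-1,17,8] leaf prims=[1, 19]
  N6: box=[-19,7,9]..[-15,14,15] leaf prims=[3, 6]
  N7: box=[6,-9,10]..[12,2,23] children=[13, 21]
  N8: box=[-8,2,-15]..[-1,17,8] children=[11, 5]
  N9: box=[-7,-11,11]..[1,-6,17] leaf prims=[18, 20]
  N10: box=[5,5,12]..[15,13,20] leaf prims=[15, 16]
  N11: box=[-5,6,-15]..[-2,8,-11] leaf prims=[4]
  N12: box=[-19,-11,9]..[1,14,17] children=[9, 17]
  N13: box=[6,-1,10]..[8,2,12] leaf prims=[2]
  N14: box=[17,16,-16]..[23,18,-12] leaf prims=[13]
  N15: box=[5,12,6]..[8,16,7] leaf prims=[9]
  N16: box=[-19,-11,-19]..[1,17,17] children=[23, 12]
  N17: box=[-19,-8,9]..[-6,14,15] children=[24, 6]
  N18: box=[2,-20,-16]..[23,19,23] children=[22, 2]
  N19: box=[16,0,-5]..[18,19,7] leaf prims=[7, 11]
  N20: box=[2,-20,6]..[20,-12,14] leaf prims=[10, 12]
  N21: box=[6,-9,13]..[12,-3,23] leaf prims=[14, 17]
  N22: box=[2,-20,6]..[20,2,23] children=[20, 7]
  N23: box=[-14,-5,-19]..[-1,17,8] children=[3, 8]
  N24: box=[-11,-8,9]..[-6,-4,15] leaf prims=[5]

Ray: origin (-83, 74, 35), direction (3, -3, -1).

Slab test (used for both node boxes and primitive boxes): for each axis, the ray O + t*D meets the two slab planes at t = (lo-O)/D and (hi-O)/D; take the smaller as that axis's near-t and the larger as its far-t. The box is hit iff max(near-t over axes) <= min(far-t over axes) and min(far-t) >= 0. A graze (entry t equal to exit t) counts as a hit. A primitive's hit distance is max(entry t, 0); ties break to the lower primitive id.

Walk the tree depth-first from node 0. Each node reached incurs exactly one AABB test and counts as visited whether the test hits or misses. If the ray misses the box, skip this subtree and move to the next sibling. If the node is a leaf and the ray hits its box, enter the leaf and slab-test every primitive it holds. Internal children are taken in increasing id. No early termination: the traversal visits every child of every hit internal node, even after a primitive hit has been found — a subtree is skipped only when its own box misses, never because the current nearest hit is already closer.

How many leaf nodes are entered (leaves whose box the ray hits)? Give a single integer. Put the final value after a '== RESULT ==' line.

Walk:
N0 x:[64/3,106/3] y:[55/3,94/3] z:[12,54] -> hit [64/3,94/3], descend [16, 18]
  N16 x:[64/3,28] y:[19,85/3] z:[18,54] -> hit [64/3,28], descend [12, 23]
    N12 x:[64/3,28] y:[20,85/3] z:[18,26] -> hit [64/3,26], descend [9, 17]
      N9 x:[76/3,28] y:[80/3,85/3] z:[18,24] -> miss, prune
      N17 x:[64/3,77/3] y:[20,82/3] z:[20,26] -> hit [64/3,77/3], descend [6, 24]
        N6 x:[64/3,68/3] y:[20,67/3] z:[20,26] -> hit [64/3,67/3] leaf, test {P3@t=65/3, P6(miss)}
        N24 x:[24,77/3] y:[26,82/3] z:[20,26] -> miss, prune
    N23 x:[23,82/3] y:[19,79/3] z:[27,54] -> miss, prune
  N18 x:[85/3,106/3] y:[55/3,94/3] z:[12,51] -> hit [85/3,94/3], descend [2, 22]
    N2 x:[88/3,106/3] y:[55/3,74/3] z:[15,51] -> miss, prune
    N22 x:[85/3,103/3] y:[24,94/3] z:[12,29] -> hit [85/3,29], descend [7, 20]
      N7 x:[89/3,95/3] y:[24,83/3] z:[12,25] -> miss, prune
      N20 x:[85/3,103/3] y:[86/3,94/3] z:[21,29] -> hit [86/3,29] leaf, test {P10(miss), P12(miss)}

13 AABB tests over nodes [0, 16, 12, 9, 17, 6, 24, 23, 18, 2, 22, 7, 20]; 2 leaves entered; closest P3.

== RESULT ==
2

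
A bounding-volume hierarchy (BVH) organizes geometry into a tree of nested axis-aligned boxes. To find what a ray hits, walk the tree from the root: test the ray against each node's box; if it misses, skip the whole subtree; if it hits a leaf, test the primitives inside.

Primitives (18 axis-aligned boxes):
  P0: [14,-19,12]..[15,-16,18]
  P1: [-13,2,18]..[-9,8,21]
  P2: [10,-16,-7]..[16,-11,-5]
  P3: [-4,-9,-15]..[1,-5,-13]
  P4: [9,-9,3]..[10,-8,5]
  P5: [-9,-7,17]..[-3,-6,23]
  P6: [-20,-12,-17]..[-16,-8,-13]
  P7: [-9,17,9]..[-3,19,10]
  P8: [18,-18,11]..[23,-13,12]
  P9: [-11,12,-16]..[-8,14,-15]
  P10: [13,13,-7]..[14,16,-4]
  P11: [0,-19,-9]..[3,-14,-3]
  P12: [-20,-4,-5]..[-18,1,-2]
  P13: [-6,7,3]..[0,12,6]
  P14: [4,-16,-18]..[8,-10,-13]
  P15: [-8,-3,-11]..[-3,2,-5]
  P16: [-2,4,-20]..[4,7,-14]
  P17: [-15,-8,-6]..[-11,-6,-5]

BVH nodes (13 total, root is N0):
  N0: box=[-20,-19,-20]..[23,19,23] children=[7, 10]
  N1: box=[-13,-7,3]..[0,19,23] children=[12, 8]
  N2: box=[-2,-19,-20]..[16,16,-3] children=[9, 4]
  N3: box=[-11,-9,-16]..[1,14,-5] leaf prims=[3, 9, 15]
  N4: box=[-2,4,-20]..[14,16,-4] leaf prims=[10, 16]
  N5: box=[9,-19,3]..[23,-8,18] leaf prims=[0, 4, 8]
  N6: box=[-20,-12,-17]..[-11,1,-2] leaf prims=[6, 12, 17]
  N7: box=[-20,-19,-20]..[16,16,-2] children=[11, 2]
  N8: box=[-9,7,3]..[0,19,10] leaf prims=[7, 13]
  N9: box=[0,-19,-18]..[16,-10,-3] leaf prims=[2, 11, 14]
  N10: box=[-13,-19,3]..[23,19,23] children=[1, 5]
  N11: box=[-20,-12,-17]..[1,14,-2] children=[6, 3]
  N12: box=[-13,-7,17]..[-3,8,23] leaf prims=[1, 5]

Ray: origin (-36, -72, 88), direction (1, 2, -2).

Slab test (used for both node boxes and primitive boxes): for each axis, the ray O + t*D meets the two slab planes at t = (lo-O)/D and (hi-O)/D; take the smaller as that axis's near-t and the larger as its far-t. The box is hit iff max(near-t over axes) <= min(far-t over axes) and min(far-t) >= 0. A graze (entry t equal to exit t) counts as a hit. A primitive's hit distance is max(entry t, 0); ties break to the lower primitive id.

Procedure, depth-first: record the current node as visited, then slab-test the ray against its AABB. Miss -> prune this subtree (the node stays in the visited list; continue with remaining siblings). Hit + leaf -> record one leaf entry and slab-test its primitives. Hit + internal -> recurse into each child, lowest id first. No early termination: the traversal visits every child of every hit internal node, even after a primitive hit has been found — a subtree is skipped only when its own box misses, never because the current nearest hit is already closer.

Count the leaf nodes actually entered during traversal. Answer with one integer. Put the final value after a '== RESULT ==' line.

Traverse from the root:
N0 x:[16,59] y:[53/2,91/2] z:[65/2,54] -> hit [65/2,91/2], descend [7, 10]
  N7 x:[16,52] y:[53/2,44] z:[45,54] -> miss, prune
  N10 x:[23,59] y:[53/2,91/2] z:[65/2,85/2] -> hit [65/2,85/2], descend [1, 5]
    N1 x:[23,36] y:[65/2,91/2] z:[65/2,85/2] -> hit [65/2,36], descend [8, 12]
      N8 x:[27,36] y:[79/2,91/2] z:[39,85/2] -> miss, prune
      N12 x:[23,33] y:[65/2,40] z:[65/2,71/2] -> hit [65/2,33] leaf, test {P1(miss), P5@t=65/2}
    N5 x:[45,59] y:[53/2,32] z:[35,85/2] -> miss, prune

7 AABB tests over nodes [0, 7, 10, 1, 8, 12, 5]; 1 leaf entered; closest P5.

== RESULT ==
1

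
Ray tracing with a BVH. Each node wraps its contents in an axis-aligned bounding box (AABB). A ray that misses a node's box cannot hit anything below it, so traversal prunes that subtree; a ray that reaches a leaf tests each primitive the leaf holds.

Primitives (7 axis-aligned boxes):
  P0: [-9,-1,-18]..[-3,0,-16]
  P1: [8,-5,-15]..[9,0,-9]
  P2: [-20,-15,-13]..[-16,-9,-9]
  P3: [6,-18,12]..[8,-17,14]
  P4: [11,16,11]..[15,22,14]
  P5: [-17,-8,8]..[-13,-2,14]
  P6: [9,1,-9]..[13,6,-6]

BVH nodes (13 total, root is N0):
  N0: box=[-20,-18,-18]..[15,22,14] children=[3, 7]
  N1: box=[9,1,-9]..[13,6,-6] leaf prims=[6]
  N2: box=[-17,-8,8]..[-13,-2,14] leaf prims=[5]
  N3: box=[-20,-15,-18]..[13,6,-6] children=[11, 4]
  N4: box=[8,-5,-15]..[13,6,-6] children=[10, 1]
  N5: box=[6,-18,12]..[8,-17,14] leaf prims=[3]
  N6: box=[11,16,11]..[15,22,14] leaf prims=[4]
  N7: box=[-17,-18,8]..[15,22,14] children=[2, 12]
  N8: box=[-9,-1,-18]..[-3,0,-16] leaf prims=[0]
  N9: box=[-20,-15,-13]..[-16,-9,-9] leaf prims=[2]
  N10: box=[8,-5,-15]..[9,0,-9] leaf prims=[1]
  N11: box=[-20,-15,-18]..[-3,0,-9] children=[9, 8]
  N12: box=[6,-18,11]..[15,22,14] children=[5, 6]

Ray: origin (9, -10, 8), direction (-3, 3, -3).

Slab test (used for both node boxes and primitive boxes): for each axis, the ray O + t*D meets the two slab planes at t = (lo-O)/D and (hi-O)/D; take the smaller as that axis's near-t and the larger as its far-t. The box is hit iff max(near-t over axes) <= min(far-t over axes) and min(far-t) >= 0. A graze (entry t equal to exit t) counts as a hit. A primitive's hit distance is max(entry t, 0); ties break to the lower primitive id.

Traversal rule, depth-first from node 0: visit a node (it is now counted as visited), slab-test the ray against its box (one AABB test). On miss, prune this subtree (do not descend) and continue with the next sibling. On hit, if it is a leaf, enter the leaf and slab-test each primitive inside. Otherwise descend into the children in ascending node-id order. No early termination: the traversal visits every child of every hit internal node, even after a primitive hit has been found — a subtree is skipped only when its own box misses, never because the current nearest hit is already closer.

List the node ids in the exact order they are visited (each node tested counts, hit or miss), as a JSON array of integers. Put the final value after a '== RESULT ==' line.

Walk:
N0 x:[-2,29/3] y:[-8/3,32/3] z:[-2,26/3] -> hit [-2,26/3], descend [3, 7]
  N3 x:[-4/3,29/3] y:[-5/3,16/3] z:[14/3,26/3] -> hit [14/3,16/3], descend [4, 11]
    N4 x:[-4/3,1/3] y:[5/3,16/3] z:[14/3,23/3] -> miss, prune
    N11 x:[4,29/3] y:[-5/3,10/3] z:[17/3,26/3] -> miss, prune
  N7 x:[-2,26/3] y:[-8/3,32/3] z:[-2,0] -> hit [-2,0], descend [2, 12]
    N2 x:[22/3,26/3] y:[2/3,8/3] z:[-2,0] -> miss, prune
    N12 x:[-2,1] y:[-8/3,32/3] z:[-2,-1] -> miss, prune

Visited [0, 3, 4, 11, 7, 2, 12]. Tests: 7 box, 0 leaf. Nearest: miss.

== RESULT ==
[0, 3, 4, 11, 7, 2, 12]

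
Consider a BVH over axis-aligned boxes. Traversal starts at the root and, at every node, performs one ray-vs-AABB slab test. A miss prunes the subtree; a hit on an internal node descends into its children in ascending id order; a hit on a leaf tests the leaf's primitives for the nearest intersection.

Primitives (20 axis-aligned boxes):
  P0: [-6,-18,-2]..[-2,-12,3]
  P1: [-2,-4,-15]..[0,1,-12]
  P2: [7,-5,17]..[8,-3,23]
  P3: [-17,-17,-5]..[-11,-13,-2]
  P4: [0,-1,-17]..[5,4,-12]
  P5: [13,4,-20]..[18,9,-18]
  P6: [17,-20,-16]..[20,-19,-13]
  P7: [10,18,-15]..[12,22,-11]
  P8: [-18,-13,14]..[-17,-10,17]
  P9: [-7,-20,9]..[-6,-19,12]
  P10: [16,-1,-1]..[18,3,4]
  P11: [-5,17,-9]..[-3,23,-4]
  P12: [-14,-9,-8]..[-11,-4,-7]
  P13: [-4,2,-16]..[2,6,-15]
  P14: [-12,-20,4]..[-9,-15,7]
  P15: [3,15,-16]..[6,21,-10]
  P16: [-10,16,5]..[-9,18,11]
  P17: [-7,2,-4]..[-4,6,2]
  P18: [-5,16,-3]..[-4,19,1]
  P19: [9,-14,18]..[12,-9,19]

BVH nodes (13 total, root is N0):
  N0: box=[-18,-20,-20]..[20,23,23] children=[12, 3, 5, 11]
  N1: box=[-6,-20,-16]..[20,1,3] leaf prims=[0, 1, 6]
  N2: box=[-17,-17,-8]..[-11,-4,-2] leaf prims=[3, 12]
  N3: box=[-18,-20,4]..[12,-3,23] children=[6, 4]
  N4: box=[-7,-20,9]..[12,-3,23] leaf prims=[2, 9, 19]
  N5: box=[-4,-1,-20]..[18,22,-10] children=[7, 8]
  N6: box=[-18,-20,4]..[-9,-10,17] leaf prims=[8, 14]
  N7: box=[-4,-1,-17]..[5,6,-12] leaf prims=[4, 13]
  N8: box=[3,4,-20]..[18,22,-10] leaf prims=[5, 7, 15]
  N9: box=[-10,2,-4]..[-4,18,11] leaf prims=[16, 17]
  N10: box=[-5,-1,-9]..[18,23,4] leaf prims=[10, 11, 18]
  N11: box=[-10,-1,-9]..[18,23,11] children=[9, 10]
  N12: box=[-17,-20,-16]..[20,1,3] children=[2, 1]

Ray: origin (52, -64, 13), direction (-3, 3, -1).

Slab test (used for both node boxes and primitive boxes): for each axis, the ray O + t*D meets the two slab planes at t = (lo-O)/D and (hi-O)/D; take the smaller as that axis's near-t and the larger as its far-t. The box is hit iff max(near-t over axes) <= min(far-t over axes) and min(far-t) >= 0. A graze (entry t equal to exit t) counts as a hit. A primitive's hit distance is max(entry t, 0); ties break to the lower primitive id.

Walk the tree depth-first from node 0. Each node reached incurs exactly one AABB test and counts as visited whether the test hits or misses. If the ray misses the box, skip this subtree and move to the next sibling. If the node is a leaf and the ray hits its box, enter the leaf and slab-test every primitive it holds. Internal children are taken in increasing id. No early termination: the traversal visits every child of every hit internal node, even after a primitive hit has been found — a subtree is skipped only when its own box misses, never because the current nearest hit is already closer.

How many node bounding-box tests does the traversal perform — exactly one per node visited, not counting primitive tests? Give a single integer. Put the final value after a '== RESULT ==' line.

Traverse from the root:
N0 x:[32/3,70/3] y:[44/3,29] z:[-10,33] -> hit [44/3,70/3], descend [3, 5, 11, 12]
  N3 x:[40/3,70/3] y:[44/3,61/3] z:[-10,9] -> miss, prune
  N5 x:[34/3,56/3] y:[21,86/3] z:[23,33] -> miss, prune
  N11 x:[34/3,62/3] y:[21,29] z:[2,22] -> miss, prune
  N12 x:[32/3,23] y:[44/3,65/3] z:[10,29] -> hit [44/3,65/3], descend [1, 2]
    N1 x:[32/3,58/3] y:[44/3,65/3] z:[10,29] -> hit [44/3,58/3] leaf, test {P0(miss), P1(miss), P6(miss)}
    N2 x:[21,23] y:[47/3,20] z:[15,21] -> miss, prune

Visited [0, 3, 5, 11, 12, 1, 2]. Tests: 7 box, 1 leaf. Nearest: miss.

== RESULT ==
7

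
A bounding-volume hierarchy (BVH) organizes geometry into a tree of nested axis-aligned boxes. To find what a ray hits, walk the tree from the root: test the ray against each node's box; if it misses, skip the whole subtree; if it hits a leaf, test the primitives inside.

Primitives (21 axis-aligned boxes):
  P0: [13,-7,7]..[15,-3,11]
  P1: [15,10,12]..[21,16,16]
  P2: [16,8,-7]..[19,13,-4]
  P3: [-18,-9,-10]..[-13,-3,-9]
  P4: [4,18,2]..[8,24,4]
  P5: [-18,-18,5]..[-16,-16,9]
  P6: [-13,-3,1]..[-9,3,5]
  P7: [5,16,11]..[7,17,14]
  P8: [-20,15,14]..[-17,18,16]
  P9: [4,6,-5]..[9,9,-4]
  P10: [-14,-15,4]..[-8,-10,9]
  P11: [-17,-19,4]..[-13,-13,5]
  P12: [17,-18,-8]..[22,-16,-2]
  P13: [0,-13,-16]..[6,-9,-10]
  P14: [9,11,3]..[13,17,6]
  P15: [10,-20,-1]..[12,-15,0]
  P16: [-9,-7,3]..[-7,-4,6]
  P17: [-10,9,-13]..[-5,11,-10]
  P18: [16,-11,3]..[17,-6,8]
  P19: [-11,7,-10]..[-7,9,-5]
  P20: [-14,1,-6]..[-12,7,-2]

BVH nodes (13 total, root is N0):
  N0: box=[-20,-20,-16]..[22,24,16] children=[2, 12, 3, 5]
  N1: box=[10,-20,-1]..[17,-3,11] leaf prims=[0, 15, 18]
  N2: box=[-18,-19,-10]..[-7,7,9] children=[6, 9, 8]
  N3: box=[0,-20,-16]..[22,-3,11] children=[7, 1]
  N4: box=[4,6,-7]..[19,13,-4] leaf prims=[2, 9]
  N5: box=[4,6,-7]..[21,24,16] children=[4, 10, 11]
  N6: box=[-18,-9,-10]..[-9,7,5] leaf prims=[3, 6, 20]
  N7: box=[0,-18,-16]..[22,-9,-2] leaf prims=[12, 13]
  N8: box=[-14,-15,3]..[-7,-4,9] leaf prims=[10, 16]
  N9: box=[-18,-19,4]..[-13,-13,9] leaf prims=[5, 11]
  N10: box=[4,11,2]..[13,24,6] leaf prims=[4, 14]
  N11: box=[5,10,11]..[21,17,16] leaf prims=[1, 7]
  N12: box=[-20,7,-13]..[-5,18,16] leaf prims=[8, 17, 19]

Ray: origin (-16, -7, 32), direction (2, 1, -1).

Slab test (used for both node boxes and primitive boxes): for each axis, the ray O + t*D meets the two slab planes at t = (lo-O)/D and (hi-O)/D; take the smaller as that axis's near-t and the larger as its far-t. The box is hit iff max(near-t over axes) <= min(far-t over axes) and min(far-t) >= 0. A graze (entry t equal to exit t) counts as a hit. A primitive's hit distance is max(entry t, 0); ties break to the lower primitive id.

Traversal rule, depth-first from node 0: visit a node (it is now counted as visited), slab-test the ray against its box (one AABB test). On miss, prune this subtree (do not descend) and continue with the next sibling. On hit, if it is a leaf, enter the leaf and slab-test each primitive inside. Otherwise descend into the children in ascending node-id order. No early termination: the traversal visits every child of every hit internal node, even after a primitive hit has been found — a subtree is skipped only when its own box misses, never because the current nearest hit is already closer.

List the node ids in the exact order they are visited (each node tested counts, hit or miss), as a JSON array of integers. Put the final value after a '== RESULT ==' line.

Trace the traversal:
N0 x:[-2,19] y:[-13,31] z:[16,48] -> hit [16,19], descend [2, 3, 5, 12]
  N2 x:[-1,9/2] y:[-12,14] z:[23,42] -> miss, prune
  N3 x:[8,19] y:[-13,4] z:[21,48] -> miss, prune
  N5 x:[10,37/2] y:[13,31] z:[16,39] -> hit [16,37/2], descend [4, 10, 11]
    N4 x:[10,35/2] y:[13,20] z:[36,39] -> miss, prune
    N10 x:[10,29/2] y:[18,31] z:[26,30] -> miss, prune
    N11 x:[21/2,37/2] y:[17,24] z:[16,21] -> hit [17,37/2] leaf, test {P1@t=17, P7(miss)}
  N12 x:[-2,11/2] y:[14,25] z:[16,45] -> miss, prune

Visited [0, 2, 3, 5, 4, 10, 11, 12]. Tests: 8 box, 1 leaf. Nearest: P1.

== RESULT ==
[0, 2, 3, 5, 4, 10, 11, 12]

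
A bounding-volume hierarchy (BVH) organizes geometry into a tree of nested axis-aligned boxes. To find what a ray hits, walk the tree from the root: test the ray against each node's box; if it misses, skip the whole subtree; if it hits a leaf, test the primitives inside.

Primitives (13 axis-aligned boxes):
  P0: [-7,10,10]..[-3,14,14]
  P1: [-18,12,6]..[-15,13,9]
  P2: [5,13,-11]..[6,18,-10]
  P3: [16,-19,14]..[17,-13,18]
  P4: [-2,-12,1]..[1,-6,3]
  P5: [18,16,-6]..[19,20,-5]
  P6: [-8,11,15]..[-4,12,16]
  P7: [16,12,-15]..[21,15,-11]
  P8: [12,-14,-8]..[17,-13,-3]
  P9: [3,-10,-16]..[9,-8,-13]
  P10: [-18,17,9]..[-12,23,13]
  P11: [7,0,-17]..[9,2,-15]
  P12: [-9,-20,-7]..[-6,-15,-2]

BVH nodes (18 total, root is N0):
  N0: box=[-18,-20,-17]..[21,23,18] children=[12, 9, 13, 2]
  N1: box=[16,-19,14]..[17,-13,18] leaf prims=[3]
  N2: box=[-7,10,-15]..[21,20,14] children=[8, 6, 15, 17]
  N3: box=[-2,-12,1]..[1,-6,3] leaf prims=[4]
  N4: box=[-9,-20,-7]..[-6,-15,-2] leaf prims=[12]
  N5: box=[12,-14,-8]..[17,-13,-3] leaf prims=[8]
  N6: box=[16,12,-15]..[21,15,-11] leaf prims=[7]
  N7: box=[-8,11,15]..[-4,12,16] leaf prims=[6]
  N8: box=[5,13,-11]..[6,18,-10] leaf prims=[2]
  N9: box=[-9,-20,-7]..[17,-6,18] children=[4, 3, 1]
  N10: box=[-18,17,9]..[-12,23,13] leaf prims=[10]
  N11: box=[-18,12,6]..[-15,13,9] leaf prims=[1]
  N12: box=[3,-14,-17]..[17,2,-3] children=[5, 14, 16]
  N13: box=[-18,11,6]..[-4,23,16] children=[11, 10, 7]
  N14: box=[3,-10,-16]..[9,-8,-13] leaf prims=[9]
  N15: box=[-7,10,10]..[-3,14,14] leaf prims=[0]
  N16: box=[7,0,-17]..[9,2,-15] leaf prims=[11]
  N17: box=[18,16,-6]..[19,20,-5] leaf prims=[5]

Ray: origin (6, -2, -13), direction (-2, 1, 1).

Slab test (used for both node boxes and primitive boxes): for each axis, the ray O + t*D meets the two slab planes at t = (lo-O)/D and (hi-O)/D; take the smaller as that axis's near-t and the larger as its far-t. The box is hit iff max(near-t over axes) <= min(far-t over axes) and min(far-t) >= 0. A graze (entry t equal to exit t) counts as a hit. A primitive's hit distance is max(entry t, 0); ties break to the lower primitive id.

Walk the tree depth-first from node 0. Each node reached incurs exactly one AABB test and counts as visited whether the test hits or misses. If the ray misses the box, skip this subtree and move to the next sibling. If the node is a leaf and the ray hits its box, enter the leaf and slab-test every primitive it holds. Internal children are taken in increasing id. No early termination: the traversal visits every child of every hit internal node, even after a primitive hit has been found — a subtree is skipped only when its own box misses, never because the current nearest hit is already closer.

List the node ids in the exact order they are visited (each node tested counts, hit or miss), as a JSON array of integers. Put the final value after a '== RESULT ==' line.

Traverse from the root:
N0 x:[-15/2,12] y:[-18,25] z:[-4,31] -> hit [-4,12], descend [2, 9, 12, 13]
  N2 x:[-15/2,13/2] y:[12,22] z:[-2,27] -> miss, prune
  N9 x:[-11/2,15/2] y:[-18,-4] z:[6,31] -> miss, prune
  N12 x:[-11/2,3/2] y:[-12,4] z:[-4,10] -> hit [-4,3/2], descend [5, 14, 16]
    N5 x:[-11/2,-3] y:[-12,-11] z:[5,10] -> miss, prune
    N14 x:[-3/2,3/2] y:[-8,-6] z:[-3,0] -> miss, prune
    N16 x:[-3/2,-1/2] y:[2,4] z:[-4,-2] -> miss, prune
  N13 x:[5,12] y:[13,25] z:[19,29] -> miss, prune

8 AABB tests over nodes [0, 2, 9, 12, 5, 14, 16, 13]; 0 leaves entered; closest miss.

== RESULT ==
[0, 2, 9, 12, 5, 14, 16, 13]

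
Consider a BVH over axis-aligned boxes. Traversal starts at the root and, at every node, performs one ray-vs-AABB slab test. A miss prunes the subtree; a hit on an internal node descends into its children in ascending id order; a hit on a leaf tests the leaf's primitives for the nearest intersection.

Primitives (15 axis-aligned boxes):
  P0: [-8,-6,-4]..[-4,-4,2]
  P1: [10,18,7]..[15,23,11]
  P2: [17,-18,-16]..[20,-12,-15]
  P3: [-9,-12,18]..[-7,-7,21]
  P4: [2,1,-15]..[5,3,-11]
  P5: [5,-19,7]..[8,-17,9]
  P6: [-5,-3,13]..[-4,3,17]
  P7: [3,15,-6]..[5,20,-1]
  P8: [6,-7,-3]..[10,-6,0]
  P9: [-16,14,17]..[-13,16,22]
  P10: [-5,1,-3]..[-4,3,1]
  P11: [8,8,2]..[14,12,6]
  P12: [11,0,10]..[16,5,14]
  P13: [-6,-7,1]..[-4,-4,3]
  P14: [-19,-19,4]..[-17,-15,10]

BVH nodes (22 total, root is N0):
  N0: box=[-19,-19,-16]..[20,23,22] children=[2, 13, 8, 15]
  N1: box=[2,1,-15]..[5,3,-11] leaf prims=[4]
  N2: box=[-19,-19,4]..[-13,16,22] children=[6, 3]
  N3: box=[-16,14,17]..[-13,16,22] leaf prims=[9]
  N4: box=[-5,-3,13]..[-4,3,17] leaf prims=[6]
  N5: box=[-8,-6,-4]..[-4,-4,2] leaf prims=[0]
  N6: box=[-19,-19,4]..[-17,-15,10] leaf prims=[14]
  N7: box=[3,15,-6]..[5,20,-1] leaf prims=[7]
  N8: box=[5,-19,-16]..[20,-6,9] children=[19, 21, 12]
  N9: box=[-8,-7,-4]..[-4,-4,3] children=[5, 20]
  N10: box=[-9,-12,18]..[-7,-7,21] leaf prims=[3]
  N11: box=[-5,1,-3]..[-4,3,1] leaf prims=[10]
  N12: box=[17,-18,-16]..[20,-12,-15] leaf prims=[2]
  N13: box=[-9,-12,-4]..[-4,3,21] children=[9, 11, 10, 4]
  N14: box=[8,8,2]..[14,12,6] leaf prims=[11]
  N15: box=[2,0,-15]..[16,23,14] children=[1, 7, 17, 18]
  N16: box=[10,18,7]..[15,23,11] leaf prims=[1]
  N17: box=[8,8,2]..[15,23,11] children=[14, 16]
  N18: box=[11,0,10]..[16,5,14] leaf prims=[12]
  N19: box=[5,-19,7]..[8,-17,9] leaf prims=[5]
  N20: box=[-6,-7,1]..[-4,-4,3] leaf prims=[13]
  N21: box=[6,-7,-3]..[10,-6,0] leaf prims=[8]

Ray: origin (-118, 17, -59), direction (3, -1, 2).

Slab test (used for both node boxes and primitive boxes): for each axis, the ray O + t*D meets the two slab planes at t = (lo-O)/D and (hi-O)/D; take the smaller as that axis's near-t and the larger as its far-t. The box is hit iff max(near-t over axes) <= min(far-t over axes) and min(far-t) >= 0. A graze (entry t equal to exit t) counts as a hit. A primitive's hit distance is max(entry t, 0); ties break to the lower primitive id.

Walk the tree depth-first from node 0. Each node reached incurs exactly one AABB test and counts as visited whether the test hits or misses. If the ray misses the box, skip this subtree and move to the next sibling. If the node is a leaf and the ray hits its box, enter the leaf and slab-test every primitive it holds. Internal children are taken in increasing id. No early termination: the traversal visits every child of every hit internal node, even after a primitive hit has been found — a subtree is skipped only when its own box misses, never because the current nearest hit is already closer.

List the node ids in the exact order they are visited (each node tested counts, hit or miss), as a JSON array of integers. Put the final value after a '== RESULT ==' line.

Traverse from the root:
N0 x:[33,46] y:[-6,36] z:[43/2,81/2] -> hit [33,36], descend [2, 8, 13, 15]
  N2 x:[33,35] y:[1,36] z:[63/2,81/2] -> hit [33,35], descend [3, 6]
    N3 x:[34,35] y:[1,3] z:[38,81/2] -> miss, prune
    N6 x:[33,101/3] y:[32,36] z:[63/2,69/2] -> hit [33,101/3] leaf, test {P14@t=33}
  N8 x:[41,46] y:[23,36] z:[43/2,34] -> miss, prune
  N13 x:[109/3,38] y:[14,29] z:[55/2,40] -> miss, prune
  N15 x:[40,134/3] y:[-6,17] z:[22,73/2] -> miss, prune

Summary -> nodes [0, 2, 3, 6, 8, 13, 15]; box-tests=7; leaf-entries=1; first=P14

== RESULT ==
[0, 2, 3, 6, 8, 13, 15]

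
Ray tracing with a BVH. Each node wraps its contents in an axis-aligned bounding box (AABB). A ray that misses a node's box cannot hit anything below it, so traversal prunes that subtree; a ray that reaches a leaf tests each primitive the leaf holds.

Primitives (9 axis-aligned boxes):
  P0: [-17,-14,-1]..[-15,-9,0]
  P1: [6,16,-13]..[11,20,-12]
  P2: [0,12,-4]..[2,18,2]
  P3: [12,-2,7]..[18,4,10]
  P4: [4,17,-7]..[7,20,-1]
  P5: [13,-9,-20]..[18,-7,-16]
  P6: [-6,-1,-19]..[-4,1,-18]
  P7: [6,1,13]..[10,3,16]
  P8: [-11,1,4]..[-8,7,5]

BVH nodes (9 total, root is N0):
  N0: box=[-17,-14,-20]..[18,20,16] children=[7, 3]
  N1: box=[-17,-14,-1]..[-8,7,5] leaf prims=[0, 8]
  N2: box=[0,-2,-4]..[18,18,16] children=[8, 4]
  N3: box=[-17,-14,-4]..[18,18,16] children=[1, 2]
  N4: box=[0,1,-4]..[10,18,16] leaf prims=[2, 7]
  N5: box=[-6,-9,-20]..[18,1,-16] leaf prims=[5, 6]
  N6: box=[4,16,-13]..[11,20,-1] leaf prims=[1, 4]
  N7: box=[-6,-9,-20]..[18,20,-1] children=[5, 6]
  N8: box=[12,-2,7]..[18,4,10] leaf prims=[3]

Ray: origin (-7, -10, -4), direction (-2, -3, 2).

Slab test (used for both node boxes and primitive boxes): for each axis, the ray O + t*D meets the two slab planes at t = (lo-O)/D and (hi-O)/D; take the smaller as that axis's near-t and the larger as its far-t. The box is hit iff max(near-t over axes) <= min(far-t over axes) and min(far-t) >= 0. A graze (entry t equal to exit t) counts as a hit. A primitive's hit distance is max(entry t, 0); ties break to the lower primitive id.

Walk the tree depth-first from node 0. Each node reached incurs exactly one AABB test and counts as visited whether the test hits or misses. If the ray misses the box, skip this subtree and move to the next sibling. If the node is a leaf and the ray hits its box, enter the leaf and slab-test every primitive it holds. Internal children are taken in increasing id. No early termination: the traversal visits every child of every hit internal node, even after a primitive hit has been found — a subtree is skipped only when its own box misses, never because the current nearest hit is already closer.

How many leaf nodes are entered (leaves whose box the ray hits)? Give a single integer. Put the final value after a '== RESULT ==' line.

Trace the traversal:
N0 x:[-25/2,5] y:[-10,4/3] z:[-8,10] -> hit [-8,4/3], descend [3, 7]
  N3 x:[-25/2,5] y:[-28/3,4/3] z:[0,10] -> hit [0,4/3], descend [1, 2]
    N1 x:[1/2,5] y:[-17/3,4/3] z:[3/2,9/2] -> miss, prune
    N2 x:[-25/2,-7/2] y:[-28/3,-8/3] z:[0,10] -> miss, prune
  N7 x:[-25/2,-1/2] y:[-10,-1/3] z:[-8,3/2] -> miss, prune

order=[0, 3, 1, 2, 7]  |boxes|=5  |leaves|=0  hit=miss

== RESULT ==
0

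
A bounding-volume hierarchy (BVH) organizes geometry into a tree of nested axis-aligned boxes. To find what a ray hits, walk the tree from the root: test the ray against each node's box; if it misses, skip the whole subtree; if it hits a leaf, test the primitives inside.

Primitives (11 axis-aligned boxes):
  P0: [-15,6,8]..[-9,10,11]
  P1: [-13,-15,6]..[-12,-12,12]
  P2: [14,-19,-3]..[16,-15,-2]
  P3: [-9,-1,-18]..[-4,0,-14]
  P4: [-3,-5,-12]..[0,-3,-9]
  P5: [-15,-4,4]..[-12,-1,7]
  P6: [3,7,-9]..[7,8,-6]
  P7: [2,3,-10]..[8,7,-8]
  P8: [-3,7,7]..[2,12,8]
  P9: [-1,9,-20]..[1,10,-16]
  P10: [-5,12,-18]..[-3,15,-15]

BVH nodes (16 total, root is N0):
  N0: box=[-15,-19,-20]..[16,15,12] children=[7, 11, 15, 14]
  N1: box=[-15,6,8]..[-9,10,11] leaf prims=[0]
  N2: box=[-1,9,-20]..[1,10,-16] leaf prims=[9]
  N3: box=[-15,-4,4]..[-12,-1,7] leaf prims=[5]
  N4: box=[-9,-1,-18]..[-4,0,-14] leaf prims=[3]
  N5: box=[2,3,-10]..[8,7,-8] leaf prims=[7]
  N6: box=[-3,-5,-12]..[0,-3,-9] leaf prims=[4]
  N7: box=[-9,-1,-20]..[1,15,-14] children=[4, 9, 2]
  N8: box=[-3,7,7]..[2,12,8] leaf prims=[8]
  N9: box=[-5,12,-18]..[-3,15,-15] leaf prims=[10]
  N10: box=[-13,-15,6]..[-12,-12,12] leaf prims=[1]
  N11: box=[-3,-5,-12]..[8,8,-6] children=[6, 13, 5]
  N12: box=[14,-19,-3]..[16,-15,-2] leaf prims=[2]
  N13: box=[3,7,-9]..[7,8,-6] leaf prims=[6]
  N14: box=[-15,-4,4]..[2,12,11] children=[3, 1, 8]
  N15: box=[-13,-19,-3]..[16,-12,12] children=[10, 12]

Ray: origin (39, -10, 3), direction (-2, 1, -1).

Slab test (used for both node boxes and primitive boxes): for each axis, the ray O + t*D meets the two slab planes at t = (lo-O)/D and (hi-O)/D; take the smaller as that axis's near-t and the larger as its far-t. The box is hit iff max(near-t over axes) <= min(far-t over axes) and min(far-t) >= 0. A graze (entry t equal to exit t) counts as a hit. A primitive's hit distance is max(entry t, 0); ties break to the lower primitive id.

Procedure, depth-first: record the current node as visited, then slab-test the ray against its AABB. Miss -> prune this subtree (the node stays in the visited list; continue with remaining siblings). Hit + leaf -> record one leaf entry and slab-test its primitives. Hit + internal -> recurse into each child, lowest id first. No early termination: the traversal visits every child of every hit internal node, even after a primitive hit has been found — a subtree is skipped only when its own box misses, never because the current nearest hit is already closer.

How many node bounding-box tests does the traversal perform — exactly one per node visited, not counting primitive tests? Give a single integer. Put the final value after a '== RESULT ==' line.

Trace the traversal:
N0 x:[23/2,27] y:[-9,25] z:[-9,23] -> hit [23/2,23], descend [7, 11, 14, 15]
  N7 x:[19,24] y:[9,25] z:[17,23] -> hit [19,23], descend [2, 4, 9]
    N2 x:[19,20] y:[19,20] z:[19,23] -> hit [19,20] leaf, test {P9@t=19}
    N4 x:[43/2,24] y:[9,10] z:[17,21] -> miss, prune
    N9 x:[21,22] y:[22,25] z:[18,21] -> miss, prune
  N11 x:[31/2,21] y:[5,18] z:[9,15] -> miss, prune
  N14 x:[37/2,27] y:[6,22] z:[-8,-1] -> miss, prune
  N15 x:[23/2,26] y:[-9,-2] z:[-9,6] -> miss, prune

8 AABB tests over nodes [0, 7, 2, 4, 9, 11, 14, 15]; 1 leaf entered; closest P9.

== RESULT ==
8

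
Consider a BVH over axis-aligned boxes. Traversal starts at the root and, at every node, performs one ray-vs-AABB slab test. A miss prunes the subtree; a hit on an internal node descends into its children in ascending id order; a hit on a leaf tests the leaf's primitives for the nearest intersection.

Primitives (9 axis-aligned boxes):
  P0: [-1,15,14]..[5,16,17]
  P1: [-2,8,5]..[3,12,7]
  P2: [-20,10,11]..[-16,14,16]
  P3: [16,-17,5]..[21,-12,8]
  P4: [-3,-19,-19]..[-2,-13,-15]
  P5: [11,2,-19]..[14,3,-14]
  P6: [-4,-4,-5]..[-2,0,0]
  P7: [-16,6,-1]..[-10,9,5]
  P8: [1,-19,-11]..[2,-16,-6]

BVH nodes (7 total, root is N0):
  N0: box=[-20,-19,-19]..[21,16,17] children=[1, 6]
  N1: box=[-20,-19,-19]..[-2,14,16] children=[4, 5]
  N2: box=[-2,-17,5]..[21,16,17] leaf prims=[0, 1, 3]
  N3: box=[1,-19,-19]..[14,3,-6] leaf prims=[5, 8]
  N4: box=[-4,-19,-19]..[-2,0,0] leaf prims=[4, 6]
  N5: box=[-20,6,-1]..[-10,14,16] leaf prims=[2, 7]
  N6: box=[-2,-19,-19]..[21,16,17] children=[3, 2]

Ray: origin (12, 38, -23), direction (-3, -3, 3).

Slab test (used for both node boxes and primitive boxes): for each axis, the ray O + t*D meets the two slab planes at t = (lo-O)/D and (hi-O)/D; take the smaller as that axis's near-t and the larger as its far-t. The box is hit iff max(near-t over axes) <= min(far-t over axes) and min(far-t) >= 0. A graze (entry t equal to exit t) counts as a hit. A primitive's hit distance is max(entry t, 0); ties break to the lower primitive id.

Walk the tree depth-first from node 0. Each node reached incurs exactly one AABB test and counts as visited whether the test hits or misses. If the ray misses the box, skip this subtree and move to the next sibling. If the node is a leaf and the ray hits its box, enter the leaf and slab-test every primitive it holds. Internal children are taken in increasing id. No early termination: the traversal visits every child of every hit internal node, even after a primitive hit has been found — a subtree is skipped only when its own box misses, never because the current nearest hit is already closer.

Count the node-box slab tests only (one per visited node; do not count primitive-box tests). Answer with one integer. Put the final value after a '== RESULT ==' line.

Traverse from the root:
N0 x:[-3,32/3] y:[22/3,19] z:[4/3,40/3] -> hit [22/3,32/3], descend [1, 6]
  N1 x:[14/3,32/3] y:[8,19] z:[4/3,13] -> hit [8,32/3], descend [4, 5]
    N4 x:[14/3,16/3] y:[38/3,19] z:[4/3,23/3] -> miss, prune
    N5 x:[22/3,32/3] y:[8,32/3] z:[22/3,13] -> hit [8,32/3] leaf, test {P2(miss), P7(miss)}
  N6 x:[-3,14/3] y:[22/3,19] z:[4/3,40/3] -> miss, prune

Summary -> nodes [0, 1, 4, 5, 6]; box-tests=5; leaf-entries=1; first=miss

== RESULT ==
5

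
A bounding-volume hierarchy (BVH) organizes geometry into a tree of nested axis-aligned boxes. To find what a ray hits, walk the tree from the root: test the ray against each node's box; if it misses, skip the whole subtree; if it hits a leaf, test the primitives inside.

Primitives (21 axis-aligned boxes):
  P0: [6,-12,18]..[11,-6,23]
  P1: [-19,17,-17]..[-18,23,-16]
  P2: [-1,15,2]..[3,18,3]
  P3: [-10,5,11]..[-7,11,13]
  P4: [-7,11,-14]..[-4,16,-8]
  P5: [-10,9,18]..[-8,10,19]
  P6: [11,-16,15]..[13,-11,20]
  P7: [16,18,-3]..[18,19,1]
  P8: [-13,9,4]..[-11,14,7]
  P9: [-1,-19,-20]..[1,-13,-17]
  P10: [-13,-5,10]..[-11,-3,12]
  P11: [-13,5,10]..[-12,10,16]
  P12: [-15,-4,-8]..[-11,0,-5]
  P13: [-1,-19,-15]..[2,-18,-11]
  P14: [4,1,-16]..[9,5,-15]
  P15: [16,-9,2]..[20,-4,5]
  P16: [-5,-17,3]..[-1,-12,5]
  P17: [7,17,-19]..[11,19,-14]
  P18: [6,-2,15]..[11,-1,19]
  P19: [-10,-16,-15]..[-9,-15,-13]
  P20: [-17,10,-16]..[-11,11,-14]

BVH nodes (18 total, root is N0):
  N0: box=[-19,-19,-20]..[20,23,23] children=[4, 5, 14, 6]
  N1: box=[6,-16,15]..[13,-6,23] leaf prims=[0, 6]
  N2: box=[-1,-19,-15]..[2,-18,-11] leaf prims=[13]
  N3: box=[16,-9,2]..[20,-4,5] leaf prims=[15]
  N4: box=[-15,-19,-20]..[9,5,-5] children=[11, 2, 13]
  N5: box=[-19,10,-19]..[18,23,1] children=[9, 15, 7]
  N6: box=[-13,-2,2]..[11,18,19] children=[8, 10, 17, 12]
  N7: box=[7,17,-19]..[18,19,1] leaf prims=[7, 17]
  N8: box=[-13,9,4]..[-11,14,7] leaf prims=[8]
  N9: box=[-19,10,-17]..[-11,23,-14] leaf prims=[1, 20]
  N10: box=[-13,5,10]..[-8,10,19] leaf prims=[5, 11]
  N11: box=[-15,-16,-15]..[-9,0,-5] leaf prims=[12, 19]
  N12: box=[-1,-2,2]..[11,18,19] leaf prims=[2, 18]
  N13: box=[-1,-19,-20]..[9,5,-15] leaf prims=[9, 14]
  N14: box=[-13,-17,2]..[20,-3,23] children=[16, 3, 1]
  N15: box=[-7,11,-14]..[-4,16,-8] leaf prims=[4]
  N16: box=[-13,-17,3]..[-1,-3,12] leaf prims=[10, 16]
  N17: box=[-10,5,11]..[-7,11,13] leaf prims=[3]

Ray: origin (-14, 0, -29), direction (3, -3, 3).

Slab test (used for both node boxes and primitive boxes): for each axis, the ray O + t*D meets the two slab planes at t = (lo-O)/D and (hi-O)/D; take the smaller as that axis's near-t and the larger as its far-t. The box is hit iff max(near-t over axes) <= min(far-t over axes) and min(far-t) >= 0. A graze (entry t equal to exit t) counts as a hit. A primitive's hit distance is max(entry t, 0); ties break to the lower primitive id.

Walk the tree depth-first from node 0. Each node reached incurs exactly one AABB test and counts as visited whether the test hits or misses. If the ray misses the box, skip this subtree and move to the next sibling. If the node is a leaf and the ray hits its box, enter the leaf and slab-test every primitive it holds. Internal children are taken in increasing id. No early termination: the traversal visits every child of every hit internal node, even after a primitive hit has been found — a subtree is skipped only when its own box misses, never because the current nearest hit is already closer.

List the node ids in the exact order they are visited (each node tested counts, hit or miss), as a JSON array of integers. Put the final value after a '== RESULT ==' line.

Walk:
N0 x:[-5/3,34/3] y:[-23/3,19/3] z:[3,52/3] -> hit [3,19/3], descend [4, 5, 6, 14]
  N4 x:[-1/3,23/3] y:[-5/3,19/3] z:[3,8] -> hit [3,19/3], descend [2, 11, 13]
    N2 x:[13/3,16/3] y:[6,19/3] z:[14/3,6] -> miss, prune
    N11 x:[-1/3,5/3] y:[0,16/3] z:[14/3,8] -> miss, prune
    N13 x:[13/3,23/3] y:[-5/3,19/3] z:[3,14/3] -> hit [13/3,14/3] leaf, test {P9(miss), P14(miss)}
  N5 x:[-5/3,32/3] y:[-23/3,-10/3] z:[10/3,10] -> miss, prune
  N6 x:[1/3,25/3] y:[-6,2/3] z:[31/3,16] -> miss, prune
  N14 x:[1/3,34/3] y:[1,17/3] z:[31/3,52/3] -> miss, prune

8 AABB tests over nodes [0, 4, 2, 11, 13, 5, 6, 14]; 1 leaf entered; closest miss.

== RESULT ==
[0, 4, 2, 11, 13, 5, 6, 14]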